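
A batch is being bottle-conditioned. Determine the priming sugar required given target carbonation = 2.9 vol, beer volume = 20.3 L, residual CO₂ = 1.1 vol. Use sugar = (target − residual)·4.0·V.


sugar = (2.9 − 1.1)·4.0·20.3

146.1600 g


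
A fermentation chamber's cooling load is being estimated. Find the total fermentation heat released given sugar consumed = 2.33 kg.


Q = m_sugar · 590 kJ/kg
Q = 2.33 · 590

1374.7000 kJ


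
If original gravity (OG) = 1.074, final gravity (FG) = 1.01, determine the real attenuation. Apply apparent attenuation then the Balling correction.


AA = (OG−FG)/(OG−1)·100;  RA = AA·0.8192
AA = (1.074 − 1.01)/(1.074 − 1)·100 = 86.4865
RA = 86.4865·0.8192

70.8497 %


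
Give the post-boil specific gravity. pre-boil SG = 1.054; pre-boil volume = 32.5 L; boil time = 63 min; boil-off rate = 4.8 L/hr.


V_post = V_pre − rate·(t/60);  SG_post = 1 + (SG_pre−1)·V_pre/V_post
V_post = 32.5 − 4.8·(63/60) = 27.4600
SG_post = 1 + (1.054 − 1)·32.5/27.4600

1.0639


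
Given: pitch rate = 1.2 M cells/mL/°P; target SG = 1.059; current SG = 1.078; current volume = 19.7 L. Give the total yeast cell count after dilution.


V_w = V·((SG_c−1)/(SG_t−1)−1);  °P = 259 − 259/SG_t;  cells = rate·(V+V_w)·°P
V_w = 19.7·((1.078−1)/(1.059−1)−1) = 6.3441
V_final = 19.7 + 6.3441 = 26.0441
°P = 259 − 259/1.059 = 14.4297
cells = 1.2·26.0441·14.4297

450.9682 billion cells


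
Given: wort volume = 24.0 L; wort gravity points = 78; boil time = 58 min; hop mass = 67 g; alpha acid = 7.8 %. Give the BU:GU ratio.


U = 1.65·0.000125^(GP/1000)·(1−e^(−0.04t))/4.15;  IBU = (α/100)·m·U·1000/V;  BU:GU = IBU/GP
U = 1.65·0.000125^(78/1000)·(1−e^(−0.04·58))/4.15 = 0.1779
IBU = (7.8/100)·67·0.1779·1000/24.0 = 38.7282
BU:GU = 38.7282/78

0.4965


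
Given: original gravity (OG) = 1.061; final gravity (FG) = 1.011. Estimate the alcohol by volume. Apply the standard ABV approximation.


ABV = (OG − FG) · 131.25
ABV = (1.061 − 1.011) · 131.25

6.5625 % ABV


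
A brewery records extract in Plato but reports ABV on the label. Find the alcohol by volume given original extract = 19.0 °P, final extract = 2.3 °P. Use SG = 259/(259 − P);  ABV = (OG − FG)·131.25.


OG = 259/(259 − 19.0) = 1.0792
FG = 259/(259 − 2.3) = 1.0090
ABV = (1.0792 − 1.0090)·131.25

9.2146 % ABV


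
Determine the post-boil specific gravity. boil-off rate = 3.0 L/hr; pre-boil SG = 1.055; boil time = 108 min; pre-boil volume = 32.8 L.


V_post = V_pre − rate·(t/60);  SG_post = 1 + (SG_pre−1)·V_pre/V_post
V_post = 32.8 − 3.0·(108/60) = 27.4000
SG_post = 1 + (1.055 − 1)·32.8/27.4000

1.0658


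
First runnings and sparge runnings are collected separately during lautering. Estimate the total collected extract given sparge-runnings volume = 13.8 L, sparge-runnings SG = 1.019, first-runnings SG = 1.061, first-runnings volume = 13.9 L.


total = Σ (SG_i − 1)·1000·V_i
first = (1.061 − 1)·1000·13.9 = 847.9000
sparge = (1.019 − 1)·1000·13.8 = 262.2000
total = 847.9000 + 262.2000

1110.1000 gravity·L


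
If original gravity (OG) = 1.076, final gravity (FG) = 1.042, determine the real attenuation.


AA = (OG−FG)/(OG−1)·100;  RA = AA·0.8192
AA = (1.076 − 1.042)/(1.076 − 1)·100 = 44.7368
RA = 44.7368·0.8192

36.6484 %


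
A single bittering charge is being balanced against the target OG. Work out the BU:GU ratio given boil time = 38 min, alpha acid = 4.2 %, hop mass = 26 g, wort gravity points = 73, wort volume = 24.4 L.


U = 1.65·0.000125^(GP/1000)·(1−e^(−0.04t))/4.15;  IBU = (α/100)·m·U·1000/V;  BU:GU = IBU/GP
U = 1.65·0.000125^(73/1000)·(1−e^(−0.04·38))/4.15 = 0.1612
IBU = (4.2/100)·26·0.1612·1000/24.4 = 7.2136
BU:GU = 7.2136/73

0.0988


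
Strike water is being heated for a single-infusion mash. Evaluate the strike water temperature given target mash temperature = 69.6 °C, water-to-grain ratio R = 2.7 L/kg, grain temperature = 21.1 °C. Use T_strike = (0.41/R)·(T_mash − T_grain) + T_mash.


T_strike = (0.41/2.7)·(69.6 − 21.1) + 69.6

76.9648 °C


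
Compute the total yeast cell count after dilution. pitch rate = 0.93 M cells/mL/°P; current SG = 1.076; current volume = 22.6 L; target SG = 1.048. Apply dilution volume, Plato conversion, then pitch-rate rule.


V_w = V·((SG_c−1)/(SG_t−1)−1);  °P = 259 − 259/SG_t;  cells = rate·(V+V_w)·°P
V_w = 22.6·((1.076−1)/(1.048−1)−1) = 13.1833
V_final = 22.6 + 13.1833 = 35.7833
°P = 259 − 259/1.048 = 11.8626
cells = 0.93·35.7833·11.8626

394.7694 billion cells


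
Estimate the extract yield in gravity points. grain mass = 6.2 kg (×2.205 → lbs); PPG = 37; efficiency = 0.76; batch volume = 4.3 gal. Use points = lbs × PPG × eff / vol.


lbs = 6.2 × 2.205 = 13.6710
points = 13.6710 × 37 × 0.76 / 4.3

89.4020 points


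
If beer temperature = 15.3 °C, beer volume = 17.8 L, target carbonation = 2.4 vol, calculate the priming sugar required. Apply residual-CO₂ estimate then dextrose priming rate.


residual = 14.695·(0.01821 + 0.09011·e^(−0.04·T));  sugar = (target − residual)·4.0·V
residual = 14.695·(0.01821 + 0.09011·e^(−0.04·15.3)) = 0.9856
sugar = (2.4 − 0.9856)·4.0·17.8

100.7020 g


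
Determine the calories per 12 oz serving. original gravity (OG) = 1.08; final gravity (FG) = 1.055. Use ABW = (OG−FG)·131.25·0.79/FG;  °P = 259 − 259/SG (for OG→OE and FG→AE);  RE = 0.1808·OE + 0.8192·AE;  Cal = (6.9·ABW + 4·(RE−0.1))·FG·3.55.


ABW = (1.08 − 1.055)·131.25·0.79/1.055 = 2.4570
OE = 259 − 259/1.08 = 19.1852 °P
AE = 259 − 259/1.055 = 13.5024 °P
RE = 0.1808·19.1852 + 0.8192·13.5024 = 14.5298 °P
Cal = (6.9·2.4570 + 4·(14.5298−0.1))·1.055·3.55

279.6688 kcal


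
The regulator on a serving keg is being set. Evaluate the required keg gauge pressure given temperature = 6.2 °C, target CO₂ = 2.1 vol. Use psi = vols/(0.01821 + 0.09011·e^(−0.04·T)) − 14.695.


psi = 2.1/(0.01821 + 0.09011·e^(−0.04·6.2)) − 14.695

9.0262 psi


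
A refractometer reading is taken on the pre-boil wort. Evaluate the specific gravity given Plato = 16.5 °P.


SG = 259/(259 − P)
SG = 259/(259 − 16.5)

1.0680


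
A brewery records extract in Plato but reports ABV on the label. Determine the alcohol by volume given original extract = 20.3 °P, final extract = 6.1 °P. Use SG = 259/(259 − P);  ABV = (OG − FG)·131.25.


OG = 259/(259 − 20.3) = 1.0850
FG = 259/(259 − 6.1) = 1.0241
ABV = (1.0850 − 1.0241)·131.25

7.9962 % ABV


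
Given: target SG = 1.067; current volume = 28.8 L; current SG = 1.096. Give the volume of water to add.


V_water = V·((SG_curr − 1)/(SG_target − 1) − 1)
V_water = 28.8·((1.096 − 1)/(1.067 − 1) − 1)

12.4657 L


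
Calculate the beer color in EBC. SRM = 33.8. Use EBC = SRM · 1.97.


EBC = 33.8 · 1.97

66.5860 EBC


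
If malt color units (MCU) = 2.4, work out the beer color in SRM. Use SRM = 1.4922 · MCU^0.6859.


SRM = 1.4922 · 2.4^0.6859

2.7203 SRM


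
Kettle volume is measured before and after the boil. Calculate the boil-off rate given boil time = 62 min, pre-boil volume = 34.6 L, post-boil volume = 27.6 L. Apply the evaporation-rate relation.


rate = (V_pre − V_post) / (t_min/60)
rate = (34.6 − 27.6) / (62/60)

6.7742 L/hr


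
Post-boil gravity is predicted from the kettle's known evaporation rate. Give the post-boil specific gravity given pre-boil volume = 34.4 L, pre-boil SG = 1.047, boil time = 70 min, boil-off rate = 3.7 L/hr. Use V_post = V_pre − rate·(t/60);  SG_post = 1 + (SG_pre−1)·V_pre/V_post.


V_post = 34.4 − 3.7·(70/60) = 30.0833
SG_post = 1 + (1.047 − 1)·34.4/30.0833

1.0537


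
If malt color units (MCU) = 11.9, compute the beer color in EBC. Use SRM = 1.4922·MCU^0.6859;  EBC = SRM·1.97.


SRM = 1.4922·11.9^0.6859 = 8.1573
EBC = 8.1573·1.97

16.0698 EBC


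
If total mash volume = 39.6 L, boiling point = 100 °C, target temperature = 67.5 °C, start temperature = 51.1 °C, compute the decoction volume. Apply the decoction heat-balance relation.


V_dec = V_total·(T_target − T_start)/(T_boil − T_start)
V_dec = 39.6·(67.5 − 51.1)/(100 − 51.1)

13.2810 L


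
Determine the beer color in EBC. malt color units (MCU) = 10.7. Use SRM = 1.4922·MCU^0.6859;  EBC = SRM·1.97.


SRM = 1.4922·10.7^0.6859 = 7.5837
EBC = 7.5837·1.97

14.9399 EBC


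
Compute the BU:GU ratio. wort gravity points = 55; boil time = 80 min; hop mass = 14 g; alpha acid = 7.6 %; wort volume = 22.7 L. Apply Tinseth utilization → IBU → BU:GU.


U = 1.65·0.000125^(GP/1000)·(1−e^(−0.04t))/4.15;  IBU = (α/100)·m·U·1000/V;  BU:GU = IBU/GP
U = 1.65·0.000125^(55/1000)·(1−e^(−0.04·80))/4.15 = 0.2326
IBU = (7.6/100)·14·0.2326·1000/22.7 = 10.9046
BU:GU = 10.9046/55

0.1983


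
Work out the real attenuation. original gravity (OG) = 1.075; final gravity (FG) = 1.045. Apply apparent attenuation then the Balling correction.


AA = (OG−FG)/(OG−1)·100;  RA = AA·0.8192
AA = (1.075 − 1.045)/(1.075 − 1)·100 = 40.0000
RA = 40.0000·0.8192

32.7680 %


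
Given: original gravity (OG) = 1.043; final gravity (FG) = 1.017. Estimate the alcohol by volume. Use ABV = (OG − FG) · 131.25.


ABV = (1.043 − 1.017) · 131.25

3.4125 % ABV


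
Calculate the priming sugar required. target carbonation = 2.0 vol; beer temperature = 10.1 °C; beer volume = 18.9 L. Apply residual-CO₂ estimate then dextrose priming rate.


residual = 14.695·(0.01821 + 0.09011·e^(−0.04·T));  sugar = (target − residual)·4.0·V
residual = 14.695·(0.01821 + 0.09011·e^(−0.04·10.1)) = 1.1517
sugar = (2.0 − 1.1517)·4.0·18.9

64.1339 g


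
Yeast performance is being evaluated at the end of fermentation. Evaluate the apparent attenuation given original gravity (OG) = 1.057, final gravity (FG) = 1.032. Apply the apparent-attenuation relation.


AA = (OG − FG)/(OG − 1) · 100
AA = (1.057 − 1.032)/(1.057 − 1) · 100

43.8596 %


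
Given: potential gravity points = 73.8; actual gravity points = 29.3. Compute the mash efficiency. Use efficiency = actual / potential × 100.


efficiency = 29.3 / 73.8 × 100

39.7019 %


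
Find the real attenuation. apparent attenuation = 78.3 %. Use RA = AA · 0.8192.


RA = 78.3 · 0.8192

64.1434 %


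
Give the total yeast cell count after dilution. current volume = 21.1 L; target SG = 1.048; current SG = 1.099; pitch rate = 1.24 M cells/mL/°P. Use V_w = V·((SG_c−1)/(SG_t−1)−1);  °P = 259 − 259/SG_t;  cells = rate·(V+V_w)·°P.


V_w = 21.1·((1.099−1)/(1.048−1)−1) = 22.4187
V_final = 21.1 + 22.4187 = 43.5187
°P = 259 − 259/1.048 = 11.8626
cells = 1.24·43.5187·11.8626

640.1442 billion cells


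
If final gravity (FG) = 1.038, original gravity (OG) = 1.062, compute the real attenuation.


AA = (OG−FG)/(OG−1)·100;  RA = AA·0.8192
AA = (1.062 − 1.038)/(1.062 − 1)·100 = 38.7097
RA = 38.7097·0.8192

31.7110 %


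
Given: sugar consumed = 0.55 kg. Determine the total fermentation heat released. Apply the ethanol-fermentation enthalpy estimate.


Q = m_sugar · 590 kJ/kg
Q = 0.55 · 590

324.5000 kJ


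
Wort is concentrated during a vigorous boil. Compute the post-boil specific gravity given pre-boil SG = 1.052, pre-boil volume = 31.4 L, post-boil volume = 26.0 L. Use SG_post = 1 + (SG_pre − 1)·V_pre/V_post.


pts_pre = (1.052 − 1)·1000 = 52.0000
pts_post = 52.0000·31.4/26.0 = 62.8000
SG_post = 1 + 62.8000/1000

1.0628


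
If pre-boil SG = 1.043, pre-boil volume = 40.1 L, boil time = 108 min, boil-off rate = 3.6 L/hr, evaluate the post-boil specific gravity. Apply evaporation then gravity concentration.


V_post = V_pre − rate·(t/60);  SG_post = 1 + (SG_pre−1)·V_pre/V_post
V_post = 40.1 − 3.6·(108/60) = 33.6200
SG_post = 1 + (1.043 − 1)·40.1/33.6200

1.0513


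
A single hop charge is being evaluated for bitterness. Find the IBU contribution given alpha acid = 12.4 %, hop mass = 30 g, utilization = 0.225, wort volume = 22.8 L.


IBU = (α/100)·mass·U·1000 / V
IBU = (12.4/100)·30·0.225·1000 / 22.8

36.7105 IBU


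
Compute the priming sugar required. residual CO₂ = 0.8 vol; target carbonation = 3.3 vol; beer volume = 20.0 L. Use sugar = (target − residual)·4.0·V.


sugar = (3.3 − 0.8)·4.0·20.0

200.0000 g


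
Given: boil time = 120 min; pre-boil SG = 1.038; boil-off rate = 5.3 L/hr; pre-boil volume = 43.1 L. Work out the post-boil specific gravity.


V_post = V_pre − rate·(t/60);  SG_post = 1 + (SG_pre−1)·V_pre/V_post
V_post = 43.1 − 5.3·(120/60) = 32.5000
SG_post = 1 + (1.038 − 1)·43.1/32.5000

1.0504


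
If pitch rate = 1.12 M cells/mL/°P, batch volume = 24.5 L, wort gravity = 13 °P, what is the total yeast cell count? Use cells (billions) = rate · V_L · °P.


cells = 1.12 · 24.5 · 13

356.7200 billion cells


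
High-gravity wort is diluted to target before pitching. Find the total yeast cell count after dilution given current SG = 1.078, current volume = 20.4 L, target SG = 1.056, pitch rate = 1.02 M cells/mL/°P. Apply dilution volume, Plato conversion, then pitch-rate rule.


V_w = V·((SG_c−1)/(SG_t−1)−1);  °P = 259 − 259/SG_t;  cells = rate·(V+V_w)·°P
V_w = 20.4·((1.078−1)/(1.056−1)−1) = 8.0143
V_final = 20.4 + 8.0143 = 28.4143
°P = 259 − 259/1.056 = 13.7348
cells = 1.02·28.4143·13.7348

398.0712 billion cells


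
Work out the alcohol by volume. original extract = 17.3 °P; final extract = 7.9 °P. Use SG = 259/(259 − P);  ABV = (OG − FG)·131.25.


OG = 259/(259 − 17.3) = 1.0716
FG = 259/(259 − 7.9) = 1.0315
ABV = (1.0716 − 1.0315)·131.25

5.2651 % ABV


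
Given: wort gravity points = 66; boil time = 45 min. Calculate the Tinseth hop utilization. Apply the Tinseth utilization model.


U = 1.65·0.000125^(GP/1000) · (1 − e^(−0.04·t))/4.15
bigness = 1.65·0.000125^(66/1000) = 0.9118
boil_factor = (1 − e^(−0.04·45))/4.15 = 0.2011
U = 0.9118 · 0.2011

0.1834


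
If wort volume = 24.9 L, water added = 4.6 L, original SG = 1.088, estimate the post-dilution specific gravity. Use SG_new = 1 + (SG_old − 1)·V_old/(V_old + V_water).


pts = (1.088 − 1)·1000·24.9/(24.9 + 4.6) = 74.2780
SG_new = 1 + 74.2780/1000

1.0743


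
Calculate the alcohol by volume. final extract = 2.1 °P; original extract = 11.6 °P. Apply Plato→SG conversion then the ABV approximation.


SG = 259/(259 − P);  ABV = (OG − FG)·131.25
OG = 259/(259 − 11.6) = 1.0469
FG = 259/(259 − 2.1) = 1.0082
ABV = (1.0469 − 1.0082)·131.25

5.0811 % ABV


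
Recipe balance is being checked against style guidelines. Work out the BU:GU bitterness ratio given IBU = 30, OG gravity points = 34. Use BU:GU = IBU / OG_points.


BU:GU = 30 / 34

0.8824


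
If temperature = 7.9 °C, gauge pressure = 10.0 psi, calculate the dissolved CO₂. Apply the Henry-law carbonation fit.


vols = (P + 14.695)·(0.01821 + 0.09011·e^(−0.04·T))
vols = (10.0 + 14.695)·(0.01821 + 0.09011·e^(−0.04·7.9))

2.0720 volumes


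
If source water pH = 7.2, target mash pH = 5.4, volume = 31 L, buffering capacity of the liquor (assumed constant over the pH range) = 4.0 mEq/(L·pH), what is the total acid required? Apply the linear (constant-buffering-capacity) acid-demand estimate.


acid = buffering capacity · (pH_source − pH_target) · V
acid = 4.0 · (7.2 − 5.4) · 31

223.2000 mEq


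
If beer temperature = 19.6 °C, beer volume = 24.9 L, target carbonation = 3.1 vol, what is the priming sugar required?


residual = 14.695·(0.01821 + 0.09011·e^(−0.04·T));  sugar = (target − residual)·4.0·V
residual = 14.695·(0.01821 + 0.09011·e^(−0.04·19.6)) = 0.8722
sugar = (3.1 − 0.8722)·4.0·24.9

221.8910 g


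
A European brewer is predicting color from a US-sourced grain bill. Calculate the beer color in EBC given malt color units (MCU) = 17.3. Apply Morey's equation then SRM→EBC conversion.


SRM = 1.4922·MCU^0.6859;  EBC = SRM·1.97
SRM = 1.4922·17.3^0.6859 = 10.5439
EBC = 10.5439·1.97

20.7716 EBC


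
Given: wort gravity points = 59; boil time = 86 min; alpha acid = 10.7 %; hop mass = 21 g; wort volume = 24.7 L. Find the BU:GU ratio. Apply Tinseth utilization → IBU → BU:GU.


U = 1.65·0.000125^(GP/1000)·(1−e^(−0.04t))/4.15;  IBU = (α/100)·m·U·1000/V;  BU:GU = IBU/GP
U = 1.65·0.000125^(59/1000)·(1−e^(−0.04·86))/4.15 = 0.2265
IBU = (10.7/100)·21·0.2265·1000/24.7 = 20.6018
BU:GU = 20.6018/59

0.3492


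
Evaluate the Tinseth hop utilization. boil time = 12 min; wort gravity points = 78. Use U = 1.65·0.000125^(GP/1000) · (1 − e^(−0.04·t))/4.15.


bigness = 1.65·0.000125^(78/1000) = 0.8185
boil_factor = (1 − e^(−0.04·12))/4.15 = 0.0919
U = 0.8185 · 0.0919

0.0752


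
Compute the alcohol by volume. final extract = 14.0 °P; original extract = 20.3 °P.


SG = 259/(259 − P);  ABV = (OG − FG)·131.25
OG = 259/(259 − 20.3) = 1.0850
FG = 259/(259 − 14.0) = 1.0571
ABV = (1.0850 − 1.0571)·131.25

3.6620 % ABV


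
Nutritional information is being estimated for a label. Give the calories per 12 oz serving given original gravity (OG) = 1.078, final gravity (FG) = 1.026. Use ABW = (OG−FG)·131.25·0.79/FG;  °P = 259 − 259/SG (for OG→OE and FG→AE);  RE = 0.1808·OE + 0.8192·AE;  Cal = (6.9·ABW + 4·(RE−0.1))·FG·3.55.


ABW = (1.078 − 1.026)·131.25·0.79/1.026 = 5.2551
OE = 259 − 259/1.078 = 18.7403 °P
AE = 259 − 259/1.026 = 6.5634 °P
RE = 0.1808·18.7403 + 0.8192·6.5634 = 8.7649 °P
Cal = (6.9·5.2551 + 4·(8.7649−0.1))·1.026·3.55

258.3121 kcal


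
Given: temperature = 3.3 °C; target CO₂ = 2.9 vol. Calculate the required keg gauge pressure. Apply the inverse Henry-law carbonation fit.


psi = vols/(0.01821 + 0.09011·e^(−0.04·T)) − 14.695
psi = 2.9/(0.01821 + 0.09011·e^(−0.04·3.3)) − 14.695

15.1474 psi


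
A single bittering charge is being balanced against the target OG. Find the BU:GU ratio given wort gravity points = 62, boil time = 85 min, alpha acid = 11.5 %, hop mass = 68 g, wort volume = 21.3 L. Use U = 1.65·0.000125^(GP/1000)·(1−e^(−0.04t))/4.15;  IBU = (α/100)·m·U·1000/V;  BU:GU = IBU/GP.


U = 1.65·0.000125^(62/1000)·(1−e^(−0.04·85))/4.15 = 0.2201
IBU = (11.5/100)·68·0.2201·1000/21.3 = 80.8221
BU:GU = 80.8221/62

1.3036


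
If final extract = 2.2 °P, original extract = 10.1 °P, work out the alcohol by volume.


SG = 259/(259 − P);  ABV = (OG − FG)·131.25
OG = 259/(259 − 10.1) = 1.0406
FG = 259/(259 − 2.2) = 1.0086
ABV = (1.0406 − 1.0086)·131.25

4.2015 % ABV


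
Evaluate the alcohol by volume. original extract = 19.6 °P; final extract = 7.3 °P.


SG = 259/(259 − P);  ABV = (OG − FG)·131.25
OG = 259/(259 − 19.6) = 1.0819
FG = 259/(259 − 7.3) = 1.0290
ABV = (1.0819 − 1.0290)·131.25

6.9390 % ABV


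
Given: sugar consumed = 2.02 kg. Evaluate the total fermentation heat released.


Q = m_sugar · 590 kJ/kg
Q = 2.02 · 590

1191.8000 kJ


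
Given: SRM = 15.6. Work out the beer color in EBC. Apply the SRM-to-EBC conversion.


EBC = SRM · 1.97
EBC = 15.6 · 1.97

30.7320 EBC


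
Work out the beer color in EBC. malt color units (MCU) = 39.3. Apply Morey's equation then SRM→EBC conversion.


SRM = 1.4922·MCU^0.6859;  EBC = SRM·1.97
SRM = 1.4922·39.3^0.6859 = 18.5106
EBC = 18.5106·1.97

36.4659 EBC


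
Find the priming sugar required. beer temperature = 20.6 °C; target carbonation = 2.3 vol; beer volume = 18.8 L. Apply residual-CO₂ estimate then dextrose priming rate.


residual = 14.695·(0.01821 + 0.09011·e^(−0.04·T));  sugar = (target − residual)·4.0·V
residual = 14.695·(0.01821 + 0.09011·e^(−0.04·20.6)) = 0.8485
sugar = (2.3 − 0.8485)·4.0·18.8

109.1549 g


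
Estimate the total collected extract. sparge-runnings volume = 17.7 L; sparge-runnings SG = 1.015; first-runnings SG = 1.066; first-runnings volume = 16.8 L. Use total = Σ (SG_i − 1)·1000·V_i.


first = (1.066 − 1)·1000·16.8 = 1108.8000
sparge = (1.015 − 1)·1000·17.7 = 265.5000
total = 1108.8000 + 265.5000

1374.3000 gravity·L


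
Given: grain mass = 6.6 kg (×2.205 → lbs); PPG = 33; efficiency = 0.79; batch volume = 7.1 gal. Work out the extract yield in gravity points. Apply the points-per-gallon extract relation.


points = lbs × PPG × eff / vol
lbs = 6.6 × 2.205 = 14.5530
points = 14.5530 × 33 × 0.79 / 7.1

53.4362 points


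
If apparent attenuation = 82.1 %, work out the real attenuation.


RA = AA · 0.8192
RA = 82.1 · 0.8192

67.2563 %


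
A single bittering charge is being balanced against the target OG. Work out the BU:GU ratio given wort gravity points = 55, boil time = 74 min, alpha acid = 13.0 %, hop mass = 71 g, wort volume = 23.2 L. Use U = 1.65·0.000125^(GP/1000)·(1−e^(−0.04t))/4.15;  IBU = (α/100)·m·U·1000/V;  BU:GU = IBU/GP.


U = 1.65·0.000125^(55/1000)·(1−e^(−0.04·74))/4.15 = 0.2300
IBU = (13.0/100)·71·0.2300·1000/23.2 = 91.4894
BU:GU = 91.4894/55

1.6634


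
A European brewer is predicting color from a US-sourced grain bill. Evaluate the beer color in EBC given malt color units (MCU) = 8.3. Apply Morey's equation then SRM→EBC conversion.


SRM = 1.4922·MCU^0.6859;  EBC = SRM·1.97
SRM = 1.4922·8.3^0.6859 = 6.3712
EBC = 6.3712·1.97

12.5513 EBC


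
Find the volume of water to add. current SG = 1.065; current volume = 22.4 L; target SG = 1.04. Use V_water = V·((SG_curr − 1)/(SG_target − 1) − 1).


V_water = 22.4·((1.065 − 1)/(1.04 − 1) − 1)

14.0000 L


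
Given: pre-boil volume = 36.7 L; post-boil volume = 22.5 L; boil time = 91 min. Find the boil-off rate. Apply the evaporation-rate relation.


rate = (V_pre − V_post) / (t_min/60)
rate = (36.7 − 22.5) / (91/60)

9.3626 L/hr


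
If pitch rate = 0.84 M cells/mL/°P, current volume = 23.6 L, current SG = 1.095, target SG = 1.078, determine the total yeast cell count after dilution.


V_w = V·((SG_c−1)/(SG_t−1)−1);  °P = 259 − 259/SG_t;  cells = rate·(V+V_w)·°P
V_w = 23.6·((1.095−1)/(1.078−1)−1) = 5.1436
V_final = 23.6 + 5.1436 = 28.7436
°P = 259 − 259/1.078 = 18.7403
cells = 0.84·28.7436·18.7403

452.4764 billion cells


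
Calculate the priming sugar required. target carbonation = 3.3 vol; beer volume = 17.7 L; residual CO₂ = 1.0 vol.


sugar = (target − residual)·4.0·V
sugar = (3.3 − 1.0)·4.0·17.7

162.8400 g


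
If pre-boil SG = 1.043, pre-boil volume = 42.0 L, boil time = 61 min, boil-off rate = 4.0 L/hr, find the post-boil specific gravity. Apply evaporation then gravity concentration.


V_post = V_pre − rate·(t/60);  SG_post = 1 + (SG_pre−1)·V_pre/V_post
V_post = 42.0 − 4.0·(61/60) = 37.9333
SG_post = 1 + (1.043 − 1)·42.0/37.9333

1.0476


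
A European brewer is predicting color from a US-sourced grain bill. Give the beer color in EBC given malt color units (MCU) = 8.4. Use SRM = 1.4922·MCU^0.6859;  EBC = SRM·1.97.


SRM = 1.4922·8.4^0.6859 = 6.4238
EBC = 6.4238·1.97

12.6548 EBC


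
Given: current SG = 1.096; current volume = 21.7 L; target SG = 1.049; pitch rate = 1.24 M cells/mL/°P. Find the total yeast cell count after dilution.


V_w = V·((SG_c−1)/(SG_t−1)−1);  °P = 259 − 259/SG_t;  cells = rate·(V+V_w)·°P
V_w = 21.7·((1.096−1)/(1.049−1)−1) = 20.8143
V_final = 21.7 + 20.8143 = 42.5143
°P = 259 − 259/1.049 = 12.0982
cells = 1.24·42.5143·12.0982

637.7889 billion cells


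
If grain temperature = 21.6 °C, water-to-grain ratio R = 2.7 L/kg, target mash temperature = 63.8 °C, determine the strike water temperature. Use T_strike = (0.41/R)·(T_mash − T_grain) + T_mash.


T_strike = (0.41/2.7)·(63.8 − 21.6) + 63.8

70.2081 °C


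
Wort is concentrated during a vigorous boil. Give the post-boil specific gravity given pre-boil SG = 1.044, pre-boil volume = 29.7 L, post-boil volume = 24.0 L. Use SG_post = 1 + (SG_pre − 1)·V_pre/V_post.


pts_pre = (1.044 − 1)·1000 = 44.0000
pts_post = 44.0000·29.7/24.0 = 54.4500
SG_post = 1 + 54.4500/1000

1.0545


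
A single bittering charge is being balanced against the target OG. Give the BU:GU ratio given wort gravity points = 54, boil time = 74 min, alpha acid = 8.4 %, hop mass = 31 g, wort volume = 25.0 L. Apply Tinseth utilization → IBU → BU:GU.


U = 1.65·0.000125^(GP/1000)·(1−e^(−0.04t))/4.15;  IBU = (α/100)·m·U·1000/V;  BU:GU = IBU/GP
U = 1.65·0.000125^(54/1000)·(1−e^(−0.04·74))/4.15 = 0.2320
IBU = (8.4/100)·31·0.2320·1000/25.0 = 24.1691
BU:GU = 24.1691/54

0.4476


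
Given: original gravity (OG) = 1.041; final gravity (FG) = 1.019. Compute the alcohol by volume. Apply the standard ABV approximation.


ABV = (OG − FG) · 131.25
ABV = (1.041 − 1.019) · 131.25

2.8875 % ABV


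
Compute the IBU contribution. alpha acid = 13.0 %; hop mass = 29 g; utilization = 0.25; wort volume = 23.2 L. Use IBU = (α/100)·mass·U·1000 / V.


IBU = (13.0/100)·29·0.25·1000 / 23.2

40.6250 IBU


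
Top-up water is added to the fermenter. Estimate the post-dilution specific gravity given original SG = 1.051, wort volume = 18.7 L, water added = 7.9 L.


SG_new = 1 + (SG_old − 1)·V_old/(V_old + V_water)
pts = (1.051 − 1)·1000·18.7/(18.7 + 7.9) = 35.8534
SG_new = 1 + 35.8534/1000

1.0359


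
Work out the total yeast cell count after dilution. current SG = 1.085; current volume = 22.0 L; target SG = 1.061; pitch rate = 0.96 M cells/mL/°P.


V_w = V·((SG_c−1)/(SG_t−1)−1);  °P = 259 − 259/SG_t;  cells = rate·(V+V_w)·°P
V_w = 22.0·((1.085−1)/(1.061−1)−1) = 8.6557
V_final = 22.0 + 8.6557 = 30.6557
°P = 259 − 259/1.061 = 14.8907
cells = 0.96·30.6557·14.8907

438.2251 billion cells


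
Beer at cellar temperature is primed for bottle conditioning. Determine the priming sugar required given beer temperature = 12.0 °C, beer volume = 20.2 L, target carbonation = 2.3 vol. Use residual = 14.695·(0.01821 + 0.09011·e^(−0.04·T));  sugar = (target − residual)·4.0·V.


residual = 14.695·(0.01821 + 0.09011·e^(−0.04·12.0)) = 1.0870
sugar = (2.3 − 1.0870)·4.0·20.2

98.0130 g


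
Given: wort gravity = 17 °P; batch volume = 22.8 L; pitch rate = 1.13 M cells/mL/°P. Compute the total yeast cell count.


cells (billions) = rate · V_L · °P
cells = 1.13 · 22.8 · 17

437.9880 billion cells


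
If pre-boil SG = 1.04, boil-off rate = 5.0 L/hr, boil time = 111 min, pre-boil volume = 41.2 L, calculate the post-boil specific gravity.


V_post = V_pre − rate·(t/60);  SG_post = 1 + (SG_pre−1)·V_pre/V_post
V_post = 41.2 − 5.0·(111/60) = 31.9500
SG_post = 1 + (1.04 − 1)·41.2/31.9500

1.0516


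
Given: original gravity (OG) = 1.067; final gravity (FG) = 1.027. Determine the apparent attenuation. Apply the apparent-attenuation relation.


AA = (OG − FG)/(OG − 1) · 100
AA = (1.067 − 1.027)/(1.067 − 1) · 100

59.7015 %


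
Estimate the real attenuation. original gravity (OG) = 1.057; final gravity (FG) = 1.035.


AA = (OG−FG)/(OG−1)·100;  RA = AA·0.8192
AA = (1.057 − 1.035)/(1.057 − 1)·100 = 38.5965
RA = 38.5965·0.8192

31.6182 %


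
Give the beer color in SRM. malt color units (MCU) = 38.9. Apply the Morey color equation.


SRM = 1.4922 · MCU^0.6859
SRM = 1.4922 · 38.9^0.6859

18.3812 SRM


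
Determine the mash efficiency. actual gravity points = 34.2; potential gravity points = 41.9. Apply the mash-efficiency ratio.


efficiency = actual / potential × 100
efficiency = 34.2 / 41.9 × 100

81.6229 %


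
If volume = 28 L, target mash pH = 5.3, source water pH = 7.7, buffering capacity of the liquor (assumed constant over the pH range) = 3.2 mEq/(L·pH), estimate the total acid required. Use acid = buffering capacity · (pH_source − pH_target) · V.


acid = 3.2 · (7.7 − 5.3) · 28

215.0400 mEq


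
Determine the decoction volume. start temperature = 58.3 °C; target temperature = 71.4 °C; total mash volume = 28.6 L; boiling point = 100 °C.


V_dec = V_total·(T_target − T_start)/(T_boil − T_start)
V_dec = 28.6·(71.4 − 58.3)/(100 − 58.3)

8.9847 L


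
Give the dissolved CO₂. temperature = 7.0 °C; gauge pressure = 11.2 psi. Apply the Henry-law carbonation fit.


vols = (P + 14.695)·(0.01821 + 0.09011·e^(−0.04·T))
vols = (11.2 + 14.695)·(0.01821 + 0.09011·e^(−0.04·7.0))

2.2351 volumes


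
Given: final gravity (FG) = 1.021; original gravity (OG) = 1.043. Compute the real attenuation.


AA = (OG−FG)/(OG−1)·100;  RA = AA·0.8192
AA = (1.043 − 1.021)/(1.043 − 1)·100 = 51.1628
RA = 51.1628·0.8192

41.9126 %


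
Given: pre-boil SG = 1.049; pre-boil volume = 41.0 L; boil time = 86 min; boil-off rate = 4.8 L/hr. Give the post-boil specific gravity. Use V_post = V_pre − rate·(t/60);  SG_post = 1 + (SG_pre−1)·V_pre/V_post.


V_post = 41.0 − 4.8·(86/60) = 34.1200
SG_post = 1 + (1.049 − 1)·41.0/34.1200

1.0589


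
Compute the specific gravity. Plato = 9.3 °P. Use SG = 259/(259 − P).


SG = 259/(259 − 9.3)

1.0372


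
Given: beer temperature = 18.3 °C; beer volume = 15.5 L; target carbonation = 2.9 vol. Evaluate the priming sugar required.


residual = 14.695·(0.01821 + 0.09011·e^(−0.04·T));  sugar = (target − residual)·4.0·V
residual = 14.695·(0.01821 + 0.09011·e^(−0.04·18.3)) = 0.9044
sugar = (2.9 − 0.9044)·4.0·15.5

123.7242 g


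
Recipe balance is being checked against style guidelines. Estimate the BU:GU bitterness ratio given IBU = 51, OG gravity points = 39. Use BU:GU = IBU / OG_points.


BU:GU = 51 / 39

1.3077


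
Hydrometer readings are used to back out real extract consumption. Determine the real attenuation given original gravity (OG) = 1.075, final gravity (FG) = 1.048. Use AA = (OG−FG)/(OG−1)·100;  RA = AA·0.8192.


AA = (1.075 − 1.048)/(1.075 − 1)·100 = 36.0000
RA = 36.0000·0.8192

29.4912 %


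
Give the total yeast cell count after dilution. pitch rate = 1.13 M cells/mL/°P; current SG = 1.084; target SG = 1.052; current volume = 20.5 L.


V_w = V·((SG_c−1)/(SG_t−1)−1);  °P = 259 − 259/SG_t;  cells = rate·(V+V_w)·°P
V_w = 20.5·((1.084−1)/(1.052−1)−1) = 12.6154
V_final = 20.5 + 12.6154 = 33.1154
°P = 259 − 259/1.052 = 12.8023
cells = 1.13·33.1154·12.8023

479.0663 billion cells


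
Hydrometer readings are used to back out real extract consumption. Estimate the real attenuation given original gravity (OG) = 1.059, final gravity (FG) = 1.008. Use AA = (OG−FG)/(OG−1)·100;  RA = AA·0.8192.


AA = (1.059 − 1.008)/(1.059 − 1)·100 = 86.4407
RA = 86.4407·0.8192

70.8122 %


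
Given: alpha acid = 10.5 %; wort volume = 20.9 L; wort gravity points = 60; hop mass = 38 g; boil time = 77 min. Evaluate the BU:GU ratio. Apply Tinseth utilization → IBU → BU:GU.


U = 1.65·0.000125^(GP/1000)·(1−e^(−0.04t))/4.15;  IBU = (α/100)·m·U·1000/V;  BU:GU = IBU/GP
U = 1.65·0.000125^(60/1000)·(1−e^(−0.04·77))/4.15 = 0.2212
IBU = (10.5/100)·38·0.2212·1000/20.9 = 42.2322
BU:GU = 42.2322/60

0.7039


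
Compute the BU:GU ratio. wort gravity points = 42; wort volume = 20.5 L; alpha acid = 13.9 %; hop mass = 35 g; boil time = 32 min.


U = 1.65·0.000125^(GP/1000)·(1−e^(−0.04t))/4.15;  IBU = (α/100)·m·U·1000/V;  BU:GU = IBU/GP
U = 1.65·0.000125^(42/1000)·(1−e^(−0.04·32))/4.15 = 0.1968
IBU = (13.9/100)·35·0.1968·1000/20.5 = 46.7035
BU:GU = 46.7035/42

1.1120


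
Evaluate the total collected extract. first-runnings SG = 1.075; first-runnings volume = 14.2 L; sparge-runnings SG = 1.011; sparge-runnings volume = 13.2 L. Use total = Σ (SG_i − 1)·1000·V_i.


first = (1.075 − 1)·1000·14.2 = 1065.0000
sparge = (1.011 − 1)·1000·13.2 = 145.2000
total = 1065.0000 + 145.2000

1210.2000 gravity·L


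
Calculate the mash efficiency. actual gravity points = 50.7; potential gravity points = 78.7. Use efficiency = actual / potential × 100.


efficiency = 50.7 / 78.7 × 100

64.4219 %


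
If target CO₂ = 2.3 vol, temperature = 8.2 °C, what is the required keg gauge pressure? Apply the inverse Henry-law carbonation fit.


psi = vols/(0.01821 + 0.09011·e^(−0.04·T)) − 14.695
psi = 2.3/(0.01821 + 0.09011·e^(−0.04·8.2)) − 14.695

12.9752 psi


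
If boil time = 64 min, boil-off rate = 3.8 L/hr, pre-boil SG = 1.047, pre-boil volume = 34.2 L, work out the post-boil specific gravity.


V_post = V_pre − rate·(t/60);  SG_post = 1 + (SG_pre−1)·V_pre/V_post
V_post = 34.2 − 3.8·(64/60) = 30.1467
SG_post = 1 + (1.047 − 1)·34.2/30.1467

1.0533


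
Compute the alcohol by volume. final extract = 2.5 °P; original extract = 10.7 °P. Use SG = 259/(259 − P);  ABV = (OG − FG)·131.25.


OG = 259/(259 − 10.7) = 1.0431
FG = 259/(259 − 2.5) = 1.0097
ABV = (1.0431 − 1.0097)·131.25

4.3767 % ABV


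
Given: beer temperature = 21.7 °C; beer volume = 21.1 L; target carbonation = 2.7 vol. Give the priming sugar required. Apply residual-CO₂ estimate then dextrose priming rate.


residual = 14.695·(0.01821 + 0.09011·e^(−0.04·T));  sugar = (target − residual)·4.0·V
residual = 14.695·(0.01821 + 0.09011·e^(−0.04·21.7)) = 0.8235
sugar = (2.7 − 0.8235)·4.0·21.1

158.3793 g


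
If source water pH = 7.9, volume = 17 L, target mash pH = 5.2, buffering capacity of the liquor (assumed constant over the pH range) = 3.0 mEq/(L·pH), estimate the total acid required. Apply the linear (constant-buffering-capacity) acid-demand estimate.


acid = buffering capacity · (pH_source − pH_target) · V
acid = 3.0 · (7.9 − 5.2) · 17

137.7000 mEq


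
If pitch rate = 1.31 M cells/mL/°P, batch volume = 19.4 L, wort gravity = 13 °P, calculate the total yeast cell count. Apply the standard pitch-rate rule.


cells (billions) = rate · V_L · °P
cells = 1.31 · 19.4 · 13

330.3820 billion cells


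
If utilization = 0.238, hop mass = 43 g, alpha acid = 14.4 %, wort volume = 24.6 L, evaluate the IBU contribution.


IBU = (α/100)·mass·U·1000 / V
IBU = (14.4/100)·43·0.238·1000 / 24.6

59.9063 IBU


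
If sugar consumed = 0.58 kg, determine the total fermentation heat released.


Q = m_sugar · 590 kJ/kg
Q = 0.58 · 590

342.2000 kJ


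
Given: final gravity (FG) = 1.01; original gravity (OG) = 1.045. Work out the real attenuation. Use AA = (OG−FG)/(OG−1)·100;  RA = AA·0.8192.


AA = (1.045 − 1.01)/(1.045 − 1)·100 = 77.7778
RA = 77.7778·0.8192

63.7156 %


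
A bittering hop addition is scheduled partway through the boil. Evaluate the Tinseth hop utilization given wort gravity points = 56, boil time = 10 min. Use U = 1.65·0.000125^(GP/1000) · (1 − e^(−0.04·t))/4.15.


bigness = 1.65·0.000125^(56/1000) = 0.9975
boil_factor = (1 − e^(−0.04·10))/4.15 = 0.0794
U = 0.9975 · 0.0794

0.0792


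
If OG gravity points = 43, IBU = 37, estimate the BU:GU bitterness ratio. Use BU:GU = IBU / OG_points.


BU:GU = 37 / 43

0.8605


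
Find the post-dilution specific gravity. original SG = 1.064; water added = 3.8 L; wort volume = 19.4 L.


SG_new = 1 + (SG_old − 1)·V_old/(V_old + V_water)
pts = (1.064 − 1)·1000·19.4/(19.4 + 3.8) = 53.5172
SG_new = 1 + 53.5172/1000

1.0535


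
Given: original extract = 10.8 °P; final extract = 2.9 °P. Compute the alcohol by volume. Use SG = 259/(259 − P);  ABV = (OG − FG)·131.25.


OG = 259/(259 − 10.8) = 1.0435
FG = 259/(259 − 2.9) = 1.0113
ABV = (1.0435 − 1.0113)·131.25

4.2249 % ABV


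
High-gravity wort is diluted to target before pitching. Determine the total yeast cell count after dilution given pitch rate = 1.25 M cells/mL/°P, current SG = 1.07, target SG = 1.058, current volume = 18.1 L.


V_w = V·((SG_c−1)/(SG_t−1)−1);  °P = 259 − 259/SG_t;  cells = rate·(V+V_w)·°P
V_w = 18.1·((1.07−1)/(1.058−1)−1) = 3.7448
V_final = 18.1 + 3.7448 = 21.8448
°P = 259 − 259/1.058 = 14.1985
cells = 1.25·21.8448·14.1985

387.7044 billion cells


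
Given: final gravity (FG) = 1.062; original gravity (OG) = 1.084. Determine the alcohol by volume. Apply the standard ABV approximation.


ABV = (OG − FG) · 131.25
ABV = (1.084 − 1.062) · 131.25

2.8875 % ABV


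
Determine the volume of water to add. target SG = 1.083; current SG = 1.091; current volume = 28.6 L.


V_water = V·((SG_curr − 1)/(SG_target − 1) − 1)
V_water = 28.6·((1.091 − 1)/(1.083 − 1) − 1)

2.7566 L


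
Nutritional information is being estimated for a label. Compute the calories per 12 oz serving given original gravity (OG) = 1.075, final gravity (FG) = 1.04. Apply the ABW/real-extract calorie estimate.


ABW = (OG−FG)·131.25·0.79/FG;  °P = 259 − 259/SG (for OG→OE and FG→AE);  RE = 0.1808·OE + 0.8192·AE;  Cal = (6.9·ABW + 4·(RE−0.1))·FG·3.55
ABW = (1.075 − 1.04)·131.25·0.79/1.04 = 3.4895
OE = 259 − 259/1.075 = 18.0698 °P
AE = 259 − 259/1.04 = 9.9615 °P
RE = 0.1808·18.0698 + 0.8192·9.9615 = 11.4275 °P
Cal = (6.9·3.4895 + 4·(11.4275−0.1))·1.04·3.55

256.1785 kcal


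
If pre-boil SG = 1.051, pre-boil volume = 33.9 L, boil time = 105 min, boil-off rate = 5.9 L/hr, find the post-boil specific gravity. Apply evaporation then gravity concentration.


V_post = V_pre − rate·(t/60);  SG_post = 1 + (SG_pre−1)·V_pre/V_post
V_post = 33.9 − 5.9·(105/60) = 23.5750
SG_post = 1 + (1.051 − 1)·33.9/23.5750

1.0733


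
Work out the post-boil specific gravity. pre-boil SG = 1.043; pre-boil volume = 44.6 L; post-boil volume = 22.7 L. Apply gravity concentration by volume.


SG_post = 1 + (SG_pre − 1)·V_pre/V_post
pts_pre = (1.043 − 1)·1000 = 43.0000
pts_post = 43.0000·44.6/22.7 = 84.4846
SG_post = 1 + 84.4846/1000

1.0845


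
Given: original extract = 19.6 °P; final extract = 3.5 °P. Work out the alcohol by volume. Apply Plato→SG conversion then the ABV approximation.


SG = 259/(259 − P);  ABV = (OG − FG)·131.25
OG = 259/(259 − 19.6) = 1.0819
FG = 259/(259 − 3.5) = 1.0137
ABV = (1.0819 − 1.0137)·131.25

8.9477 % ABV


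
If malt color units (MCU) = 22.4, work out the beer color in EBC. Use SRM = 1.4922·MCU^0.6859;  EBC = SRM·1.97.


SRM = 1.4922·22.4^0.6859 = 12.5882
EBC = 12.5882·1.97

24.7987 EBC


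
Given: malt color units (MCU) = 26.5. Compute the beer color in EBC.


SRM = 1.4922·MCU^0.6859;  EBC = SRM·1.97
SRM = 1.4922·26.5^0.6859 = 14.1264
EBC = 14.1264·1.97

27.8290 EBC


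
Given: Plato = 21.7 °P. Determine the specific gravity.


SG = 259/(259 − P)
SG = 259/(259 − 21.7)

1.0914


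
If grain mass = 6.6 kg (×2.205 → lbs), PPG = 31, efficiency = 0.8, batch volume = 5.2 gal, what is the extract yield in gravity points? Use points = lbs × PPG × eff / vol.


lbs = 6.6 × 2.205 = 14.5530
points = 14.5530 × 31 × 0.8 / 5.2

69.4066 points


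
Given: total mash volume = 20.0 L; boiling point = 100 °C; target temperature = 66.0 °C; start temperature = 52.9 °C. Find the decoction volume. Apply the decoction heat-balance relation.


V_dec = V_total·(T_target − T_start)/(T_boil − T_start)
V_dec = 20.0·(66.0 − 52.9)/(100 − 52.9)

5.5626 L


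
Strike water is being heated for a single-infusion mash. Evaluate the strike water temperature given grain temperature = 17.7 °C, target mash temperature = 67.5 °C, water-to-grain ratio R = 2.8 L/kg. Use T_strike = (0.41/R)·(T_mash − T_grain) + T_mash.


T_strike = (0.41/2.8)·(67.5 − 17.7) + 67.5

74.7921 °C


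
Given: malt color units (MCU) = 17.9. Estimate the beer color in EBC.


SRM = 1.4922·MCU^0.6859;  EBC = SRM·1.97
SRM = 1.4922·17.9^0.6859 = 10.7934
EBC = 10.7934·1.97

21.2630 EBC
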